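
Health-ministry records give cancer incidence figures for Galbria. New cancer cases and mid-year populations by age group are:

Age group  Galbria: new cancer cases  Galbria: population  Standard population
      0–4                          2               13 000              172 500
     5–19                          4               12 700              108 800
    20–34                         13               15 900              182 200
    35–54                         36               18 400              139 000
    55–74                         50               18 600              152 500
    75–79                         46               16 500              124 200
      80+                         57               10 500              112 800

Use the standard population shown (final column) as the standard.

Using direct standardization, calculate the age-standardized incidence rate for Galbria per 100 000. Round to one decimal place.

186.5

Age-specific rates per 100 000 for Galbria: 15.38, 31.50, 81.76, 195.65, 268.82, 278.79, 542.86.
Standard total = 992 000; weights = 0.1739, 0.1097, 0.1837, 0.1401, 0.1537, 0.1252, 0.1137.
Standardized rate: 0.1739×15.38 + 0.1097×31.50 + 0.1837×81.76 + 0.1401×195.65 + 0.1537×268.82 + 0.1252×278.79 + 0.1137×542.86 = 186.5196 per 100 000.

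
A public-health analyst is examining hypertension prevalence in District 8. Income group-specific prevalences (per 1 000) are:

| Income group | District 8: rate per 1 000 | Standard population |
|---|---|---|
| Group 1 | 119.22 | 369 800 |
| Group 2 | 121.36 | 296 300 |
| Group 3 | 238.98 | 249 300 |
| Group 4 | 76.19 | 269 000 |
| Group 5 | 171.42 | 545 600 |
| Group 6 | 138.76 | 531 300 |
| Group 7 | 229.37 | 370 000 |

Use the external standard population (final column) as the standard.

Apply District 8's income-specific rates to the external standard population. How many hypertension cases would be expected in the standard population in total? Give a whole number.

Expected hypertension cases = Σ (standard pop × income-specific rate ÷ 1 000)
= 369 800×119.22/1 000 + 296 300×121.36/1 000 + 249 300×238.98/1 000 + 269 000×76.19/1 000 + 545 600×171.42/1 000 + 531 300×138.76/1 000 + 370 000×229.37/1 000
= 44087.56 + 35958.97 + 59577.71 + 20495.11 + 93526.75 + 73723.19 + 84866.90 = 412236.19.

412236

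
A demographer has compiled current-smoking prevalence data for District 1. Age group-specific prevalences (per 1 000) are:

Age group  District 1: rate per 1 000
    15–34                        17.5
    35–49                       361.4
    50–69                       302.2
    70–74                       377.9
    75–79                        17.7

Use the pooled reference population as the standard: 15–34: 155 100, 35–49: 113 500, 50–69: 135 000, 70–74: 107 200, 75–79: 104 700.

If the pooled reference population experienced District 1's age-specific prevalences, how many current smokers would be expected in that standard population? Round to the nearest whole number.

Expected current smokers = Σ (standard pop × age-specific rate ÷ 1 000)
= 155 100×17.5/1 000 + 113 500×361.4/1 000 + 135 000×302.2/1 000 + 107 200×377.9/1 000 + 104 700×17.7/1 000
= 2714.25 + 41018.90 + 40797.00 + 40510.88 + 1853.19 = 126894.22.

126894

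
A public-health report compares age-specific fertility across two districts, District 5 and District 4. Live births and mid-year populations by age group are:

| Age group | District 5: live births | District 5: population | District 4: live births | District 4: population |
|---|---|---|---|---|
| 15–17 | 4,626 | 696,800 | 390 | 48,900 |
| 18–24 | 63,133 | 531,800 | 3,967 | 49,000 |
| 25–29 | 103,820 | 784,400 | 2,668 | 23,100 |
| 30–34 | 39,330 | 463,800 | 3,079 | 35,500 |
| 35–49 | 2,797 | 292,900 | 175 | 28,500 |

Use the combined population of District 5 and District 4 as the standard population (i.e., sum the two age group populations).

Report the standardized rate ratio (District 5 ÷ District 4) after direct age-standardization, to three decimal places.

Age-specific rates per 1,000 for District 5: 6.639, 118.716, 132.356, 84.799, 9.549.
For District 4: 7.975, 80.959, 115.498, 86.732, 6.140.
Combined standard total = 2,954,700; weights = 0.2524, 0.1966, 0.2733, 0.1690, 0.1088.
District 5: 0.2524×6.639 + 0.1966×118.716 + 0.2733×132.356 + 0.1690×84.799 + 0.1088×9.549 = 76.5518 per 1,000.
District 4: 0.2524×7.975 + 0.1966×80.959 + 0.2733×115.498 + 0.1690×86.732 + 0.1088×6.140 = 64.8160 per 1,000.
Ratio = 76.5518 ÷ 64.8160 = 1.18106.

1.181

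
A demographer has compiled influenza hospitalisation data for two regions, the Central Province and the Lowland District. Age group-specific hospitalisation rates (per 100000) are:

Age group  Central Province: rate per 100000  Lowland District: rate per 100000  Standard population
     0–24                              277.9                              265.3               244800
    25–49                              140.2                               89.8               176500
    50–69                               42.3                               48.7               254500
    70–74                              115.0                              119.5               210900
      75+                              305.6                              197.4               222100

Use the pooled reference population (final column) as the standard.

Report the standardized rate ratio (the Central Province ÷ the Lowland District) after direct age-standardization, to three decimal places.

Standard total = 1108800; weights = 0.2208, 0.1592, 0.2295, 0.1902, 0.2003.
The Central Province: 0.2208×277.9 + 0.1592×140.2 + 0.2295×42.3 + 0.1902×115.0 + 0.2003×305.6 = 176.4681 per 100000.
The Lowland District: 0.2208×265.3 + 0.1592×89.8 + 0.2295×48.7 + 0.1902×119.5 + 0.2003×197.4 = 146.3153 per 100000.
Ratio = 176.4681 ÷ 146.3153 = 1.20608.

1.206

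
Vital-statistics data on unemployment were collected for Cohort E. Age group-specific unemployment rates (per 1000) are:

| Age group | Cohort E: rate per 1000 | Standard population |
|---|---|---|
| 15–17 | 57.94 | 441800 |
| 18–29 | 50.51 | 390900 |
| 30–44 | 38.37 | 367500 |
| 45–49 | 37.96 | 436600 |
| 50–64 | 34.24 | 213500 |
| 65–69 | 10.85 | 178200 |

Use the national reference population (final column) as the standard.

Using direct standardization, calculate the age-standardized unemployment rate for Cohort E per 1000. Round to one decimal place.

Standard total = 2028500; weights = 0.2178, 0.1927, 0.1812, 0.2152, 0.1053, 0.0878.
Standardized rate: 0.2178×57.94 + 0.1927×50.51 + 0.1812×38.37 + 0.2152×37.96 + 0.1053×34.24 + 0.0878×10.85 = 42.0312 per 1000.

42.0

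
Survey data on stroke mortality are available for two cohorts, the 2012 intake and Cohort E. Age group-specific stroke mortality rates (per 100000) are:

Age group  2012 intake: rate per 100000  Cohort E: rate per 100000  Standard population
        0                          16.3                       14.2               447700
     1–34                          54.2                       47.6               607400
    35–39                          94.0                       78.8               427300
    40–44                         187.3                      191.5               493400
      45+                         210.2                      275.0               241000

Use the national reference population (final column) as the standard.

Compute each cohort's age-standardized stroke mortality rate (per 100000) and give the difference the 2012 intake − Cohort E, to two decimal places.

Standard total = 2216800; weights = 0.2020, 0.2740, 0.1928, 0.2226, 0.1087.
The 2012 intake: 0.2020×16.3 + 0.2740×54.2 + 0.1928×94.0 + 0.2226×187.3 + 0.1087×210.2 = 100.8015 per 100000.
Cohort E: 0.2020×14.2 + 0.2740×47.6 + 0.1928×78.8 + 0.2226×191.5 + 0.1087×275.0 = 103.6187 per 100000.
Difference = 100.8015 − 103.6187 = -2.8172.

-2.82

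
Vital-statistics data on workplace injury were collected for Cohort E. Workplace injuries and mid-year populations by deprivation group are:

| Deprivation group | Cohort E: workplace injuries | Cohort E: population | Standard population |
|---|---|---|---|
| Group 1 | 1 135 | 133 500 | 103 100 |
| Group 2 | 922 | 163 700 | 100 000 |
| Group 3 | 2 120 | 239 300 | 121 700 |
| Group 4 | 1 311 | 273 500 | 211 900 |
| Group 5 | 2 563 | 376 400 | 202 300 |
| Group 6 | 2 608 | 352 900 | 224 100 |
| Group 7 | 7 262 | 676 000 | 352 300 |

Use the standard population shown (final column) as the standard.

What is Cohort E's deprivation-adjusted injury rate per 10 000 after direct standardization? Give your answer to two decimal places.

Deprivation-specific rates per 10 000 for Cohort E: 85.02, 56.32, 88.59, 47.93, 68.09, 73.90, 107.43.
Standard total = 1 315 400; weights = 0.0784, 0.0760, 0.0925, 0.1611, 0.1538, 0.1704, 0.2678.
Standardized rate: 0.0784×85.02 + 0.0760×56.32 + 0.0925×88.59 + 0.1611×47.93 + 0.1538×68.09 + 0.1704×73.90 + 0.2678×107.43 = 78.6979 per 10 000.

78.70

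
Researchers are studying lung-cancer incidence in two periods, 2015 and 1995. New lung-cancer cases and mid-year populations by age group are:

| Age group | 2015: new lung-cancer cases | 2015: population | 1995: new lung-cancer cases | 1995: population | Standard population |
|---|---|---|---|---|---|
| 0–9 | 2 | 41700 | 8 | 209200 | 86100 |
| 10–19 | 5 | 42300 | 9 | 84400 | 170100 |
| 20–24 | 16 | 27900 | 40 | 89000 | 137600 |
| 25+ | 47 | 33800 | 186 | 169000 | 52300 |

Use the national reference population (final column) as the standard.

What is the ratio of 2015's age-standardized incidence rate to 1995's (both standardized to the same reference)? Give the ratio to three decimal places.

Age-specific rates per 100000 for 2015: 4.80, 11.82, 57.35, 139.05.
For 1995: 3.82, 10.66, 44.94, 110.06.
Standard total = 446100; weights = 0.1930, 0.3813, 0.3085, 0.1172.
2015: 0.1930×4.80 + 0.3813×11.82 + 0.3085×57.35 + 0.1172×139.05 = 39.4241 per 100000.
1995: 0.1930×3.82 + 0.3813×10.66 + 0.3085×44.94 + 0.1172×110.06 = 31.5702 per 100000.
Ratio = 39.4241 ÷ 31.5702 = 1.24878.

1.249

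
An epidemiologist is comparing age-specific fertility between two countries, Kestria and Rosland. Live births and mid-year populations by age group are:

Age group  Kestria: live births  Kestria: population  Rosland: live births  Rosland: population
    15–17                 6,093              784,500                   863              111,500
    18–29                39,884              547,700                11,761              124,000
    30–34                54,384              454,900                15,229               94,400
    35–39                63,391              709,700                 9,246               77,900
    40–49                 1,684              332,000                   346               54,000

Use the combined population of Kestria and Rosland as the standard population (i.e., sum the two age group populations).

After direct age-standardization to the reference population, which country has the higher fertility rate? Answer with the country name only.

Age-specific rates per 1,000 for Kestria: 7.767, 72.821, 119.552, 89.321, 5.072.
For Rosland: 7.740, 94.847, 161.324, 118.691, 6.407.
Combined standard total = 3,290,600; weights = 0.2723, 0.2041, 0.1669, 0.2393, 0.1173.
Kestria: 0.2723×7.767 + 0.2041×72.821 + 0.1669×119.552 + 0.2393×89.321 + 0.1173×5.072 = 58.9101 per 1,000.
Rosland: 0.2723×7.740 + 0.2041×94.847 + 0.1669×161.324 + 0.2393×118.691 + 0.1173×6.407 = 77.5582 per 1,000.

Rosland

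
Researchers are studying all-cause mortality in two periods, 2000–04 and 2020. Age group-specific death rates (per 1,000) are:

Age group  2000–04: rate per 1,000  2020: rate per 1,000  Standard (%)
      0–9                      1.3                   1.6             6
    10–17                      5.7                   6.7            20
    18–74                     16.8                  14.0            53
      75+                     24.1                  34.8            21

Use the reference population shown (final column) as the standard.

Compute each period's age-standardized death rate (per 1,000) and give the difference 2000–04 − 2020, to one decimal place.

-1.0

Standard weights: 0.06, 0.20, 0.53, 0.21.
2000–04: 0.0600×1.3 + 0.2000×5.7 + 0.5300×16.8 + 0.2100×24.1 = 15.1830 per 1,000.
2020: 0.0600×1.6 + 0.2000×6.7 + 0.5300×14.0 + 0.2100×34.8 = 16.1640 per 1,000.
Difference = 15.1830 − 16.1640 = -0.9810.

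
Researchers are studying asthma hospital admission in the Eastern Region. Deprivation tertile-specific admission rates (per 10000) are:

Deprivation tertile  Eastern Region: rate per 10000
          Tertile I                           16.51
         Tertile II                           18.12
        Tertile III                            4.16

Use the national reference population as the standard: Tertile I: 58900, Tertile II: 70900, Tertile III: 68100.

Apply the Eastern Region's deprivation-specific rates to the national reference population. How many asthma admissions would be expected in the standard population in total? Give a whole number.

254

Expected asthma admissions = Σ (standard pop × deprivation-specific rate ÷ 10000)
= 58900×16.51/10000 + 70900×18.12/10000 + 68100×4.16/10000
= 97.24 + 128.47 + 28.33 = 254.04.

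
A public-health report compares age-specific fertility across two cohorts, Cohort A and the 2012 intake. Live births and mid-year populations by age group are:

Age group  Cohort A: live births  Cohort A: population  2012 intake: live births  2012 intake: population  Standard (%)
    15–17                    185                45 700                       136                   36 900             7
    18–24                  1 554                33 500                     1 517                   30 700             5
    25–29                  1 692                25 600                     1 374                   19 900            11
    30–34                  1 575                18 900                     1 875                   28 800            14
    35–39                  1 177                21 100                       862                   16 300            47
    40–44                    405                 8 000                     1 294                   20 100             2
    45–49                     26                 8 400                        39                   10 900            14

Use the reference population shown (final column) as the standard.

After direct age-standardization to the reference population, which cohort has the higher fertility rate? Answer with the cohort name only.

Cohort A

Age-specific rates per 1 000 for Cohort A: 4.048, 46.388, 66.094, 83.333, 55.782, 50.625, 3.095.
For the 2012 intake: 3.686, 49.414, 69.045, 65.104, 52.883, 64.378, 3.578.
Standard weights: 0.07, 0.05, 0.11, 0.14, 0.47, 0.02, 0.14.
Cohort A: 0.0700×4.048 + 0.0500×46.388 + 0.1100×66.094 + 0.1400×83.333 + 0.4700×55.782 + 0.0200×50.625 + 0.1400×3.095 = 49.2031 per 1 000.
The 2012 intake: 0.0700×3.686 + 0.0500×49.414 + 0.1100×69.045 + 0.1400×65.104 + 0.4700×52.883 + 0.0200×64.378 + 0.1400×3.578 = 46.0819 per 1 000.
The crude rates (41.03 vs 43.38) would put the 2012 intake higher, but that reflects its age composition; once standardized to a common age structure, Cohort A has the higher underlying rate.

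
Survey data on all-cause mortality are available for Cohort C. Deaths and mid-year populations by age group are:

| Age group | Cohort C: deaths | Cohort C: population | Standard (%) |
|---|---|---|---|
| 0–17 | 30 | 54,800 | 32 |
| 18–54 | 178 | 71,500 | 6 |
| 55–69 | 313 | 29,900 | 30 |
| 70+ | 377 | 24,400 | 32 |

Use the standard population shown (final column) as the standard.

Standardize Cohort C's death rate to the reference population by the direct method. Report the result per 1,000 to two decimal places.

8.41

Age-specific rates per 1,000 for Cohort C: 0.547, 2.490, 10.468, 15.451.
Standard weights: 0.32, 0.06, 0.30, 0.32.
Standardized rate: 0.3200×0.547 + 0.0600×2.490 + 0.3000×10.468 + 0.3200×15.451 = 8.4093 per 1,000.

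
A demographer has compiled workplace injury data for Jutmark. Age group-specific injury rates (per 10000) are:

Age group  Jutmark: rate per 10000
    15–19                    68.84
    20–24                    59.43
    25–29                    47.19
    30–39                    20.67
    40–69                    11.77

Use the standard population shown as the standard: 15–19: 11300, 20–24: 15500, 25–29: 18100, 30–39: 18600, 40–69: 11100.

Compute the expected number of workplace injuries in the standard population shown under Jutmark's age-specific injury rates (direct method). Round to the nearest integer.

307

Expected workplace injuries = Σ (standard pop × age-specific rate ÷ 10000)
= 11300×68.84/10000 + 15500×59.43/10000 + 18100×47.19/10000 + 18600×20.67/10000 + 11100×11.77/10000
= 77.79 + 92.12 + 85.41 + 38.45 + 13.06 = 306.83.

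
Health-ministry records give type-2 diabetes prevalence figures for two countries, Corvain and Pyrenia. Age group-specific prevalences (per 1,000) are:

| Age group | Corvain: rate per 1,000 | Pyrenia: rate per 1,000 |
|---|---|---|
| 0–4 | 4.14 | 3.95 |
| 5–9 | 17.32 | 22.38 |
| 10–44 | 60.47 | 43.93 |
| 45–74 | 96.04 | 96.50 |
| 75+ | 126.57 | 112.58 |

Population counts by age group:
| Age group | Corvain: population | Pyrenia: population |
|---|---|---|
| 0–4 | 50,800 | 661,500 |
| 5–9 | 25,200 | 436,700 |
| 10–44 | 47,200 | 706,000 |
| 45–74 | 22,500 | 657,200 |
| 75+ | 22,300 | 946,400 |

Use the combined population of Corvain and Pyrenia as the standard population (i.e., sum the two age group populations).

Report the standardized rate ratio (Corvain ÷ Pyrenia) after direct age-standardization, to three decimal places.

Combined standard total = 3,575,800; weights = 0.1992, 0.1292, 0.2106, 0.1901, 0.2709.
Corvain: 0.1992×4.14 + 0.1292×17.32 + 0.2106×60.47 + 0.1901×96.04 + 0.2709×126.57 = 68.3432 per 1,000.
Pyrenia: 0.1992×3.95 + 0.1292×22.38 + 0.2106×43.93 + 0.1901×96.50 + 0.2709×112.58 = 61.7725 per 1,000.
Ratio = 68.3432 ÷ 61.7725 = 1.10637.

1.106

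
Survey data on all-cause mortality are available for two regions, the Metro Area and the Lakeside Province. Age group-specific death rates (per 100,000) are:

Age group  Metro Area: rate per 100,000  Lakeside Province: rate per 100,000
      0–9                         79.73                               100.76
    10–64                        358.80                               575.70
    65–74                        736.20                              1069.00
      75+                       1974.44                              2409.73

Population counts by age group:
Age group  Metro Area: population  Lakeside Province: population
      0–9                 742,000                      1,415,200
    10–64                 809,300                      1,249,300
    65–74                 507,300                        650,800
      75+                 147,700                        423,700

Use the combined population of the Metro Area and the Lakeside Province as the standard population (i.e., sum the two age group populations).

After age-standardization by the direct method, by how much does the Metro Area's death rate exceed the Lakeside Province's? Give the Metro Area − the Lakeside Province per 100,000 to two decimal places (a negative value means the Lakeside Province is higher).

Combined standard total = 5,945,300; weights = 0.3628, 0.3463, 0.1948, 0.0961.
The Metro Area: 0.3628×79.73 + 0.3463×358.80 + 0.1948×736.20 + 0.0961×1974.44 = 486.3350 per 100,000.
The Lakeside Province: 0.3628×100.76 + 0.3463×575.70 + 0.1948×1069.00 + 0.0961×2409.73 = 675.7311 per 100,000.
Difference = 486.3350 − 675.7311 = -189.3961.

-189.40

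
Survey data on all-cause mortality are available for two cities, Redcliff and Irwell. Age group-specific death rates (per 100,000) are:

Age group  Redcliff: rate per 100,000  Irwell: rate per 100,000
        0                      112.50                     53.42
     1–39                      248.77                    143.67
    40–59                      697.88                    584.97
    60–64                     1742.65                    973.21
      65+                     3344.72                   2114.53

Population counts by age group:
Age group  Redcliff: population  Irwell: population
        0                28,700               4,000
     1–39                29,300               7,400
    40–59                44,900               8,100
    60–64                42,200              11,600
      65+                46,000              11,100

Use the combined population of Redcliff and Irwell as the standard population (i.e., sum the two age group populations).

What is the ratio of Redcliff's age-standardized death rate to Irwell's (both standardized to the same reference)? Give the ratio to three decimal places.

Combined standard total = 233,300; weights = 0.1402, 0.1573, 0.2272, 0.2306, 0.2447.
Redcliff: 0.1402×112.50 + 0.1573×248.77 + 0.2272×697.88 + 0.2306×1742.65 + 0.2447×3344.72 = 1433.9234 per 100,000.
Irwell: 0.1402×53.42 + 0.1573×143.67 + 0.2272×584.97 + 0.2306×973.21 + 0.2447×2114.53 = 904.9348 per 100,000.
Ratio = 1433.9234 ÷ 904.9348 = 1.58456.

1.585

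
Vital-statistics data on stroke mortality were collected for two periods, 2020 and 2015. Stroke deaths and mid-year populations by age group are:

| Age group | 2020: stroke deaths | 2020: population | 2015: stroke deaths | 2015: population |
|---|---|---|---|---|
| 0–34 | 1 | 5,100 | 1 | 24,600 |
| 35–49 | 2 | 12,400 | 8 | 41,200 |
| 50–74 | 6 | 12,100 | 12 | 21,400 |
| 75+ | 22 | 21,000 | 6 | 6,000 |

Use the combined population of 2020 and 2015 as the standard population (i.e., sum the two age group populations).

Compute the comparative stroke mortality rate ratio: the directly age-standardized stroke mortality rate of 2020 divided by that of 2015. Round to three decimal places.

1.034

Age-specific rates per 100,000 for 2020: 19.61, 16.13, 49.59, 104.76.
For 2015: 4.07, 19.42, 56.07, 100.00.
Combined standard total = 143,800; weights = 0.2065, 0.3727, 0.2330, 0.1878.
2020: 0.2065×19.61 + 0.3727×16.13 + 0.2330×49.59 + 0.1878×104.76 = 41.2837 per 100,000.
2015: 0.2065×4.07 + 0.3727×19.42 + 0.2330×56.07 + 0.1878×100.00 = 39.9166 per 100,000.
Ratio = 41.2837 ÷ 39.9166 = 1.03425.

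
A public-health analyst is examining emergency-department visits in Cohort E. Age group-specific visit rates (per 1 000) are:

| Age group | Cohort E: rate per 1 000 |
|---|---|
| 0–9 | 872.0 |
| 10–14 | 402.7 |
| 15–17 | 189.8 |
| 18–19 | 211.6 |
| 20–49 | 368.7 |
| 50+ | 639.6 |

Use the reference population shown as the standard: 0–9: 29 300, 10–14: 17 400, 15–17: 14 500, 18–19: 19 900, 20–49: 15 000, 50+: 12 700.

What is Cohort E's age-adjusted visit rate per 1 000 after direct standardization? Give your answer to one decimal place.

488.7

Standard total = 108 800; weights = 0.2693, 0.1599, 0.1333, 0.1829, 0.1379, 0.1167.
Standardized rate: 0.2693×872.0 + 0.1599×402.7 + 0.1333×189.8 + 0.1829×211.6 + 0.1379×368.7 + 0.1167×639.6 = 488.7219 per 1 000.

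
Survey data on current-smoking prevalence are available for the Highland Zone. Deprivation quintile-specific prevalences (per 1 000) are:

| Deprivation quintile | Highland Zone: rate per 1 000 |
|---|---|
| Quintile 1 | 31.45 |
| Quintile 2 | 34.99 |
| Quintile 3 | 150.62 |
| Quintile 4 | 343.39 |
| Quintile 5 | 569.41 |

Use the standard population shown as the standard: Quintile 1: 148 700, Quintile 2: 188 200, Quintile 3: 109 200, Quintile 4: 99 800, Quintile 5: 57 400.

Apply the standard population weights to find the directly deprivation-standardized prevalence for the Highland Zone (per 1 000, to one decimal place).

156.9

Standard total = 603 300; weights = 0.2465, 0.3120, 0.1810, 0.1654, 0.0951.
Standardized rate: 0.2465×31.45 + 0.3120×34.99 + 0.1810×150.62 + 0.1654×343.39 + 0.0951×569.41 = 156.9101 per 1 000.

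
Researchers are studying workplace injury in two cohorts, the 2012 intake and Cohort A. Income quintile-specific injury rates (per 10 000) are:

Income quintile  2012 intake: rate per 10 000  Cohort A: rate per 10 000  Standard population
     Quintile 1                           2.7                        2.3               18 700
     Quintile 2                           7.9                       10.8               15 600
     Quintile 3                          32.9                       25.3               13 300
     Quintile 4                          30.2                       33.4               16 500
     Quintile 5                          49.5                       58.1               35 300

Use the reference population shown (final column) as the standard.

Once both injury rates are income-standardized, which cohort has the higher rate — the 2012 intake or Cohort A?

Cohort A

Standard total = 99 400; weights = 0.1881, 0.1569, 0.1338, 0.1660, 0.3551.
The 2012 intake: 0.1881×2.7 + 0.1569×7.9 + 0.1338×32.9 + 0.1660×30.2 + 0.3551×49.5 = 28.7420 per 10 000.
Cohort A: 0.1881×2.3 + 0.1569×10.8 + 0.1338×25.3 + 0.1660×33.4 + 0.3551×58.1 = 31.6902 per 10 000.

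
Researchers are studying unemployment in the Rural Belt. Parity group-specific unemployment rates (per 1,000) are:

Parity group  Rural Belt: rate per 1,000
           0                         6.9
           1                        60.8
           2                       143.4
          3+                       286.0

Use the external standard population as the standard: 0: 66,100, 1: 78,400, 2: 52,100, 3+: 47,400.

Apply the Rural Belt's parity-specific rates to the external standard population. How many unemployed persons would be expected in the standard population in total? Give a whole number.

26250

Expected unemployed persons = Σ (standard pop × parity-specific rate ÷ 1,000)
= 66,100×6.9/1,000 + 78,400×60.8/1,000 + 52,100×143.4/1,000 + 47,400×286.0/1,000
= 456.09 + 4766.72 + 7471.14 + 13556.40 = 26250.35.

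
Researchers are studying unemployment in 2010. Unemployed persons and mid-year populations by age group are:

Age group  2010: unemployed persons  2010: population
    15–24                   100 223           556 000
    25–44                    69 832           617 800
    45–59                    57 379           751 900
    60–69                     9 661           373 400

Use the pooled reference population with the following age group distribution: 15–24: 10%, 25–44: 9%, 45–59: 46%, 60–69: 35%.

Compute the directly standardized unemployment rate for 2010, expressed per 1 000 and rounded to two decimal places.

72.36

Age-specific rates per 1 000 for 2010: 180.257, 113.033, 76.312, 25.873.
Standard weights: 0.10, 0.09, 0.46, 0.35.
Standardized rate: 0.1000×180.257 + 0.0900×113.033 + 0.4600×76.312 + 0.3500×25.873 = 72.3578 per 1 000.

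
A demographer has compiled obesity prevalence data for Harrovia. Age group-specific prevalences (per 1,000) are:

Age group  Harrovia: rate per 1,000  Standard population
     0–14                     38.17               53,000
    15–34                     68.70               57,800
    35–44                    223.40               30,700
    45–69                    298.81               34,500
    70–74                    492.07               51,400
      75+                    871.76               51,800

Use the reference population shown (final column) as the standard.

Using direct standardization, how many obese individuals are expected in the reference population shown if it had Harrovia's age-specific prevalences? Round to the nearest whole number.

Expected obese individuals = Σ (standard pop × age-specific rate ÷ 1,000)
= 53,000×38.17/1,000 + 57,800×68.70/1,000 + 30,700×223.40/1,000 + 34,500×298.81/1,000 + 51,400×492.07/1,000 + 51,800×871.76/1,000
= 2023.01 + 3970.86 + 6858.38 + 10308.94 + 25292.40 + 45157.17 = 93610.76.

93611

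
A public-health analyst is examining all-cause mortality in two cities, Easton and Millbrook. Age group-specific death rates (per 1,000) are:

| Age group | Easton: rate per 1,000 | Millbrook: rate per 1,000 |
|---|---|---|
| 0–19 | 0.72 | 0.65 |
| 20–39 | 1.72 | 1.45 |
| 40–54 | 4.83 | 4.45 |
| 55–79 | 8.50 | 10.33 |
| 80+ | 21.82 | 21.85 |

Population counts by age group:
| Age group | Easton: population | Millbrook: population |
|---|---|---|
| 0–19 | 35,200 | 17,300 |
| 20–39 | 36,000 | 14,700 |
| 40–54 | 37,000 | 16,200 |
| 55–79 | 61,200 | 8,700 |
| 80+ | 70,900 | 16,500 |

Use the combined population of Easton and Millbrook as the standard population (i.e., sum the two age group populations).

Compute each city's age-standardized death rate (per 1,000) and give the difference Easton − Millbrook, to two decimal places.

-0.30

Combined standard total = 313,700; weights = 0.1674, 0.1616, 0.1696, 0.2228, 0.2786.
Easton: 0.1674×0.72 + 0.1616×1.72 + 0.1696×4.83 + 0.2228×8.50 + 0.2786×21.82 = 9.1909 per 1,000.
Millbrook: 0.1674×0.65 + 0.1616×1.45 + 0.1696×4.45 + 0.2228×10.33 + 0.2786×21.85 = 9.4872 per 1,000.
Difference = 9.1909 − 9.4872 = -0.2963.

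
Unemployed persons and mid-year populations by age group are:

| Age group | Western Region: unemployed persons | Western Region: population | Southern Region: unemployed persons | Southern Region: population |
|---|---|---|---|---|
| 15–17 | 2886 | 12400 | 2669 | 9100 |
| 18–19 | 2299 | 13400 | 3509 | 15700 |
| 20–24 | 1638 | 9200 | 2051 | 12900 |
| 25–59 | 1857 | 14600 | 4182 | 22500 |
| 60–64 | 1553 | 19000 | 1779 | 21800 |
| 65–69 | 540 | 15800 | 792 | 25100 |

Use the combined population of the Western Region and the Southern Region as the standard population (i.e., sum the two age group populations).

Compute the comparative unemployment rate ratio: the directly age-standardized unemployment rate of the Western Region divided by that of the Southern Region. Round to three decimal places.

Age-specific rates per 1000 for the Western Region: 232.742, 171.567, 178.043, 127.192, 81.737, 34.177.
For the Southern Region: 293.297, 223.503, 158.992, 185.867, 81.606, 31.554.
Combined standard total = 191500; weights = 0.1123, 0.1520, 0.1154, 0.1937, 0.2131, 0.2136.
The Western Region: 0.1123×232.742 + 0.1520×171.567 + 0.1154×178.043 + 0.1937×127.192 + 0.2131×81.737 + 0.2136×34.177 = 122.1036 per 1000.
The Southern Region: 0.1123×293.297 + 0.1520×223.503 + 0.1154×158.992 + 0.1937×185.867 + 0.2131×81.606 + 0.2136×31.554 = 145.3747 per 1000.
Ratio = 122.1036 ÷ 145.3747 = 0.83992.

0.840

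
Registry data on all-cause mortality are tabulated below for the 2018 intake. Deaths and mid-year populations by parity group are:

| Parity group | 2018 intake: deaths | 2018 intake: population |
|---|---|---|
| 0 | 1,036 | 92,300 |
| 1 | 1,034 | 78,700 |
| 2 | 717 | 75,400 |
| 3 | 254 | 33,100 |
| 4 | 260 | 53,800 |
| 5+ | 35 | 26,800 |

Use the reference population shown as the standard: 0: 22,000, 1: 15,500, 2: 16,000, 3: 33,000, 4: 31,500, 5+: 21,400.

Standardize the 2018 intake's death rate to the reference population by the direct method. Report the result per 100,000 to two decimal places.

Parity-specific rates per 100,000 for the 2018 intake: 1122.43, 1313.85, 950.93, 767.37, 483.27, 130.60.
Standard total = 139,400; weights = 0.1578, 0.1112, 0.1148, 0.2367, 0.2260, 0.1535.
Standardized rate: 0.1578×1122.43 + 0.1112×1313.85 + 0.1148×950.93 + 0.2367×767.37 + 0.2260×483.27 + 0.1535×130.60 = 743.2856 per 100,000.

743.29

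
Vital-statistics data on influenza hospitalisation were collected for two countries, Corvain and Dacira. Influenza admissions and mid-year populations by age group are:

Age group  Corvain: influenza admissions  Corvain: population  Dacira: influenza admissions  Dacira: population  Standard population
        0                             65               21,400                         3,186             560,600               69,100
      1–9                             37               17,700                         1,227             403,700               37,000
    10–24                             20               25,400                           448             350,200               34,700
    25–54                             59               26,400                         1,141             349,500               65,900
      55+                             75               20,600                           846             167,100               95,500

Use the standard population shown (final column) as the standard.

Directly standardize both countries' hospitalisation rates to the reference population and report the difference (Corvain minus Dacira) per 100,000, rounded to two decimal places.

-145.16

Age-specific rates per 100,000 for Corvain: 303.74, 209.04, 78.74, 223.48, 364.08.
For Dacira: 568.32, 303.94, 127.93, 326.47, 506.28.
Standard total = 302,200; weights = 0.2287, 0.1224, 0.1148, 0.2181, 0.3160.
Corvain: 0.2287×303.74 + 0.1224×209.04 + 0.1148×78.74 + 0.2181×223.48 + 0.3160×364.08 = 267.8760 per 100,000.
Dacira: 0.2287×568.32 + 0.1224×303.94 + 0.1148×127.93 + 0.2181×326.47 + 0.3160×506.28 = 413.0374 per 100,000.
Difference = 267.8760 − 413.0374 = -145.1614.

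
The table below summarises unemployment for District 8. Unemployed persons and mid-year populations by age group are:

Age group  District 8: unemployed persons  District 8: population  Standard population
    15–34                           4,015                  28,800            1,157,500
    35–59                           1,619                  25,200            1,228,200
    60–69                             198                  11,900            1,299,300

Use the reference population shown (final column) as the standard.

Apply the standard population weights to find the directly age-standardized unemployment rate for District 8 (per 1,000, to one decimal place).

71.1

Age-specific rates per 1,000 for District 8: 139.410, 64.246, 16.639.
Standard total = 3,685,000; weights = 0.3141, 0.3333, 0.3526.
Standardized rate: 0.3141×139.410 + 0.3333×64.246 + 0.3526×16.639 = 71.0698 per 1,000.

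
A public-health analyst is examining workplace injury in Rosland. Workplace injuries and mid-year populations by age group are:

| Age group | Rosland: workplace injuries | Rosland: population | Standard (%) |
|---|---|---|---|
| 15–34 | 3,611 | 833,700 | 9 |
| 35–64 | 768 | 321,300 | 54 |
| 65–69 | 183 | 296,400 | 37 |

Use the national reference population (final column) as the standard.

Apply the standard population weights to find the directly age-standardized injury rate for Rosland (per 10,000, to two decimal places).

Age-specific rates per 10,000 for Rosland: 43.31, 23.90, 6.17.
Standard weights: 0.09, 0.54, 0.37.
Standardized rate: 0.0900×43.31 + 0.5400×23.90 + 0.3700×6.17 = 19.0901 per 10,000.

19.09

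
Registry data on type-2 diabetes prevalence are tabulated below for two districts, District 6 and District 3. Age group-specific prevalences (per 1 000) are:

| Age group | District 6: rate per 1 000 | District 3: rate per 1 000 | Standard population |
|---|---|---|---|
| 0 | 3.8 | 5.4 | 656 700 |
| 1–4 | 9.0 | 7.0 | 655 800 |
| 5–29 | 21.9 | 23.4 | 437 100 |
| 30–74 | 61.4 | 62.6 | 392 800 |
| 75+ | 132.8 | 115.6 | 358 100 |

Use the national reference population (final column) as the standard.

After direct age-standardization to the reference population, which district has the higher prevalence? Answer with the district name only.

Standard total = 2 500 500; weights = 0.2626, 0.2623, 0.1748, 0.1571, 0.1432.
District 6: 0.2626×3.8 + 0.2623×9.0 + 0.1748×21.9 + 0.1571×61.4 + 0.1432×132.8 = 35.8503 per 1 000.
District 3: 0.2626×5.4 + 0.2623×7.0 + 0.1748×23.4 + 0.1571×62.6 + 0.1432×115.6 = 33.7335 per 1 000.

District 6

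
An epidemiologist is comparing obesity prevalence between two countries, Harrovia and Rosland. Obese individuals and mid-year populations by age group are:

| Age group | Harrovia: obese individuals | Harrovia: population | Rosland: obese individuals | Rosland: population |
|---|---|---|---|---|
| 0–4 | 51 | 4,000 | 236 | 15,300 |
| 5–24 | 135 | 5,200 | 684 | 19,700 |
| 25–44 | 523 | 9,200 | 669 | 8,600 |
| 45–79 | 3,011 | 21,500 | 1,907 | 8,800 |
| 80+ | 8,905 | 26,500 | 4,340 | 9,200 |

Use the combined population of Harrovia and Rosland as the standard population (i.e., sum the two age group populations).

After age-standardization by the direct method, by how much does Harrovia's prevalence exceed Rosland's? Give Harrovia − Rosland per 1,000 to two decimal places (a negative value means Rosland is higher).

-61.01

Age-specific rates per 1,000 for Harrovia: 12.750, 25.962, 56.848, 140.047, 336.038.
For Rosland: 15.425, 34.721, 77.791, 216.705, 471.739.
Combined standard total = 128,000; weights = 0.1508, 0.1945, 0.1391, 0.2367, 0.2789.
Harrovia: 0.1508×12.750 + 0.1945×25.962 + 0.1391×56.848 + 0.2367×140.047 + 0.2789×336.038 = 141.7529 per 1,000.
Rosland: 0.1508×15.425 + 0.1945×34.721 + 0.1391×77.791 + 0.2367×216.705 + 0.2789×471.739 = 202.7668 per 1,000.
Difference = 141.7529 − 202.7668 = -61.0140.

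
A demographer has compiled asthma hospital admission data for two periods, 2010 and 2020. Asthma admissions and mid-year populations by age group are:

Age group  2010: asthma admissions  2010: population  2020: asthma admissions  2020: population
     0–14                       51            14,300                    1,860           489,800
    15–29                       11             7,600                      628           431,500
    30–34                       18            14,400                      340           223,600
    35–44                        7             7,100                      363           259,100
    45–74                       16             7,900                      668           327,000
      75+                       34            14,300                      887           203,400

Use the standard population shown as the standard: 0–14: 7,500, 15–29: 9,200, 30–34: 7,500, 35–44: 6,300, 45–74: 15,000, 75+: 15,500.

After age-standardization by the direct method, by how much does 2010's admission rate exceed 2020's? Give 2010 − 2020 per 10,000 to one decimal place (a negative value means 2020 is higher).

Age-specific rates per 10,000 for 2010: 35.66, 14.47, 12.50, 9.86, 20.25, 23.78.
For 2020: 37.97, 14.55, 15.21, 14.01, 20.43, 43.61.
Standard total = 61,000; weights = 0.1230, 0.1508, 0.1230, 0.1033, 0.2459, 0.2541.
2010: 0.1230×35.66 + 0.1508×14.47 + 0.1230×12.50 + 0.1033×9.86 + 0.2459×20.25 + 0.2541×23.78 = 20.1448 per 10,000.
2020: 0.1230×37.97 + 0.1508×14.55 + 0.1230×15.21 + 0.1033×14.01 + 0.2459×20.43 + 0.2541×43.61 = 26.2847 per 10,000.
Difference = 20.1448 − 26.2847 = -6.1399.

-6.1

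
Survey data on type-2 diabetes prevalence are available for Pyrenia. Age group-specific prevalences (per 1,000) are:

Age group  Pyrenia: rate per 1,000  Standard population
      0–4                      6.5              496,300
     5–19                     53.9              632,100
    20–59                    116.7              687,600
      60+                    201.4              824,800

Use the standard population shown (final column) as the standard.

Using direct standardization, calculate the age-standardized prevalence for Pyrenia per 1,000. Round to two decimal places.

107.41

Standard total = 2,640,800; weights = 0.1879, 0.2394, 0.2604, 0.3123.
Standardized rate: 0.1879×6.5 + 0.2394×53.9 + 0.2604×116.7 + 0.3123×201.4 = 107.4121 per 1,000.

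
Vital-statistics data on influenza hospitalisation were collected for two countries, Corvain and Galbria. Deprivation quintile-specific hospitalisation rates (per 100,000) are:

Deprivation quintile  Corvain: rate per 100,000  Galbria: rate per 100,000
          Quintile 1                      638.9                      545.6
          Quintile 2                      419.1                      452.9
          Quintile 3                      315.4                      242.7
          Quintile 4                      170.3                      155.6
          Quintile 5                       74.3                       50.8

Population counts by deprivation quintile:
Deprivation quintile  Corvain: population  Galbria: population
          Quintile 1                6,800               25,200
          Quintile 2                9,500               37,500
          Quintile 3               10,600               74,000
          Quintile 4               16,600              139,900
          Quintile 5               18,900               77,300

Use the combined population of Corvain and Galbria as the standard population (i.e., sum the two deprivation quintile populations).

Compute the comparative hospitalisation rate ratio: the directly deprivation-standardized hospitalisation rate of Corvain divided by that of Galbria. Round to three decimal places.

1.137

Combined standard total = 416,300; weights = 0.0769, 0.1129, 0.2032, 0.3759, 0.2311.
Corvain: 0.0769×638.9 + 0.1129×419.1 + 0.2032×315.4 + 0.3759×170.3 + 0.2311×74.3 = 241.7126 per 100,000.
Galbria: 0.0769×545.6 + 0.1129×452.9 + 0.2032×242.7 + 0.3759×155.6 + 0.2311×50.8 = 212.6262 per 100,000.
Ratio = 241.7126 ÷ 212.6262 = 1.13680.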